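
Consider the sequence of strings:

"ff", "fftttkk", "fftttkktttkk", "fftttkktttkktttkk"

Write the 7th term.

Each term is the previous one with tttkk appended.
From fftttkktttkktttkk, 3 further steps: fftttkktttkktttkk → fftttkktttkktttkktttkk → fftttkktttkktttkktttkktttkk → (answer).

fftttkktttkktttkktttkktttkktttkk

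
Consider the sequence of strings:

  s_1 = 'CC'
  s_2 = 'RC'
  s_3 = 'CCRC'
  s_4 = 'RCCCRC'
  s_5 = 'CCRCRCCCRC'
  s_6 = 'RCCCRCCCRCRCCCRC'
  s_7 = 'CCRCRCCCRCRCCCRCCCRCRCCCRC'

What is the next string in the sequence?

This is a Fibonacci-style word recurrence s(k) = s(k−2)·s(k−1): e.g. CC·RC = CCRC.
Continuing: RCCCRCCCRCRCCCRC · CCRCRCCCRCRCCCRCCCRCRCCCRC gives term 8.

RCCCRCCCRCRCCCRCCCRCRCCCRCRCCCRCCCRCRCCCRC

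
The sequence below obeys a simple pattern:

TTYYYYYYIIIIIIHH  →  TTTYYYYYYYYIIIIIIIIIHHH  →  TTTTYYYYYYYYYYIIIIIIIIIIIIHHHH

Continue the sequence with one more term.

Each string has the form T^{n} Y^{2n+2} I^{3n} H^{n}, where the shown terms are n = 2, 3, 4.
Setting n = 5 gives 5, 12, 15, 5 characters in each block.

TTTTTYYYYYYYYYYYYIIIIIIIIIIIIIIIHHHHH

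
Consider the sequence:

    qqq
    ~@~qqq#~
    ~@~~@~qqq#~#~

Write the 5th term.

Every step adds ~@~ to the front and #~ to the end of the previous string.
From ~@~~@~qqq#~#~, 2 further steps: ~@~~@~qqq#~#~ → ~@~~@~~@~qqq#~#~#~ → (answer).

~@~~@~~@~~@~qqq#~#~#~#~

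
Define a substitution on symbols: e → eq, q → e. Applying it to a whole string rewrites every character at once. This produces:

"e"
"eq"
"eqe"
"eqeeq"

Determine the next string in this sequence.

eqeeqeqe

Expanding eqeeq: e→eq, q→e, e→eq, e→eq, q→e. Concatenated: eq e eq eq e.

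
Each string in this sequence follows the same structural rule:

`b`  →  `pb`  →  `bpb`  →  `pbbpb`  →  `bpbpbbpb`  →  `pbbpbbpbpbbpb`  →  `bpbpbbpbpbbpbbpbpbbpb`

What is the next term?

Each term (from the third on) is the two preceding terms concatenated in order: term 3 = b·pb = bpb.
Continuing: pbbpbbpbpbbpb · bpbpbbpbpbbpbbpbpbbpb gives term 8.

pbbpbbpbpbbpbbpbpbbpbpbbpbbpbpbbpb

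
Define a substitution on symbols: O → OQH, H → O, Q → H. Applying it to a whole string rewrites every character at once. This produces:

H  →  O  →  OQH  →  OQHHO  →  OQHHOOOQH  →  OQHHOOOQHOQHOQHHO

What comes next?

OQHHOOOQHOQHOQHHOOQHHOOQHHOOOQH

Replace each of the 17 characters of OQHHOOOQHOQHOQHHO in place — OQH H O O OQH OQH OQH H O OQH H O OQH H O O OQH — and concatenate.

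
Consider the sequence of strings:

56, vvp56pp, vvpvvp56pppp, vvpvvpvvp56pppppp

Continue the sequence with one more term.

s(k+1) = vvp·s(k)·pp, so each term gains vvp as a prefix and pp as a suffix.
So the next term is vvp·vvpvvpvvp56pppppp·pp.

vvpvvpvvpvvp56pppppppp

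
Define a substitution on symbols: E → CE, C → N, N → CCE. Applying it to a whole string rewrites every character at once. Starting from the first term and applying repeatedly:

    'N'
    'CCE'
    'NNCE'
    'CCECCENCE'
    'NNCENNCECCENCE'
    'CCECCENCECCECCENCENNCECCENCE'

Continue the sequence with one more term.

Rewriting the 28 symbols of CCECCENCECCECCENCENNCECCENCE one by one yields N N CE N N CE CCE N CE N N CE N N CE CCE N CE CCE CCE N CE N N CE CCE N CE; concatenated:

NNCENNCECCENCENNCENNCECCENCECCECCENCENNCECCENCE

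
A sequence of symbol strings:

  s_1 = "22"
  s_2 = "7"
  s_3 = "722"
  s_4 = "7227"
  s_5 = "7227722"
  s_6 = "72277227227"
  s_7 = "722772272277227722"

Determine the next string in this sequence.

72277227227722772272277227227

Each term (from the third on) is the previous term followed by the one before it: term 3 = 7·22 = 722.
The next term joins 722772272277227722 and 72277227227.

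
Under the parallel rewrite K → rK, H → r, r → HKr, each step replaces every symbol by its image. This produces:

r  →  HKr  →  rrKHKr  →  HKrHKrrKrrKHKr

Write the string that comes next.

rrKHKrrrKHKrHKrrKHKrHKrrKrrKHKr

φ(HKrHKrrKrrKHKr) expands symbol-by-symbol to r rK HKr r rK HKr HKr rK HKr HKr rK r rK HKr; joining the 14 pieces gives the next term.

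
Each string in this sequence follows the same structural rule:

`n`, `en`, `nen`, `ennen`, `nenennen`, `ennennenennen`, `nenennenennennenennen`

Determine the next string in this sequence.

From term 3 onward, concatenate the second-to-last term with the last: n·en = nen, en·nen = ennen, …
Continuing: ennennenennen · nenennenennennenennen gives term 8.

ennennenennennenennenennennenennen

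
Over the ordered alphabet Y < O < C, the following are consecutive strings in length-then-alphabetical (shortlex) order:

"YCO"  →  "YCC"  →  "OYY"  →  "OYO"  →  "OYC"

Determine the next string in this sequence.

OOY

Find the rightmost character of OYC below C, bump it to the next letter, and reset everything to its right to Y.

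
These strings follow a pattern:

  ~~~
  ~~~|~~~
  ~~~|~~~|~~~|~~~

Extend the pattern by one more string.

s(k+1) = s(k)·|·s(k) — each term doubles the last with '|' between the halves.
So the next term is two copies of ~~~|~~~|~~~|~~~ with '|' between the halves.

~~~|~~~|~~~|~~~|~~~|~~~|~~~|~~~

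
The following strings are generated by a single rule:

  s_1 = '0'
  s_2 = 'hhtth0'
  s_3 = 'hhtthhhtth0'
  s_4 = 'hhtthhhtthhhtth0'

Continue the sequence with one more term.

Every step adds hhtth at the front: s(k+1) = hhtth·s(k).
Applying this once more to hhtthhhtthhhtth0:

hhtthhhtthhhtthhhtth0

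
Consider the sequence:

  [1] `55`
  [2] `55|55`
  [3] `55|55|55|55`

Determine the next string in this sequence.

Every step duplicates the string with '|' between the halves.
So the next term is two copies of 55|55|55|55 with '|' between the halves.

55|55|55|55|55|55|55|55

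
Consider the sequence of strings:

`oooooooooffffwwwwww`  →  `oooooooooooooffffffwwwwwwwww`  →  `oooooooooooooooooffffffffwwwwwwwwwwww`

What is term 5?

Each string has the form o^{4n+1} f^{2n} w^{3n}, where the shown terms are n = 2, 3, 4.
For term 5, n = 6, so the run lengths are 25, 12, 18.

oooooooooooooooooooooooooffffffffffffwwwwwwwwwwwwwwwwww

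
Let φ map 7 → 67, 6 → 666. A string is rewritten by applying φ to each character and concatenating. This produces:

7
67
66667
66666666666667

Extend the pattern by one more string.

Rewriting the 14 symbols of 66666666666667 one by one yields 666 666 666 666 666 666 666 666 666 666 666 666 666 67; concatenated:

66666666666666666666666666666666666666667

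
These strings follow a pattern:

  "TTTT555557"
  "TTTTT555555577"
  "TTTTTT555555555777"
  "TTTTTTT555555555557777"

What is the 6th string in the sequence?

The n-th term is n+2 T's then 2n+1 5's then n-1 7's, where the shown terms are n = 2, 3, 4, 5.
For term 6, n = 7, so the run lengths are 9, 15, 6.

TTTTTTTTT555555555555555777777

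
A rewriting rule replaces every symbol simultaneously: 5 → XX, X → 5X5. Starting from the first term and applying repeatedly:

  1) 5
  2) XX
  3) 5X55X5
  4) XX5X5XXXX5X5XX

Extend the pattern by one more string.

5X55X5XX5X5XX5X55X55X55X5XX5X5XX5X55X5

Replace each of the 14 characters of XX5X5XXXX5X5XX in place — 5X5 5X5 XX 5X5 XX 5X5 5X5 5X5 5X5 XX 5X5 XX 5X5 5X5 — and concatenate.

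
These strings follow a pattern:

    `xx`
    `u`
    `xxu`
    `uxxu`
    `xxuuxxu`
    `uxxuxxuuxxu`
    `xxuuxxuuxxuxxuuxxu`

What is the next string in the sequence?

From term 3 onward, concatenate the second-to-last term with the last: xx·u = xxu, u·xxu = uxxu, …
The next term joins uxxuxxuuxxu and xxuuxxuuxxuxxuuxxu.

uxxuxxuuxxuxxuuxxuuxxuxxuuxxu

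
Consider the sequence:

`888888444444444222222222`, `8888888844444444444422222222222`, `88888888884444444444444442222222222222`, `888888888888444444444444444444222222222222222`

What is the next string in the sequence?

Each string has the form 8^{2n} 4^{3n} 2^{2n+3}, where the shown terms are n = 3, 4, 5, 6.
Setting n = 7 gives 14, 21, 17 characters in each block.

8888888888888844444444444444444444422222222222222222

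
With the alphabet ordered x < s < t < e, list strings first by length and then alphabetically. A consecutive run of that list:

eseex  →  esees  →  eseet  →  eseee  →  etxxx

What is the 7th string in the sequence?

Advancing 2 positions from etxxx through etxxx → etxxs reaches term 7.

etxxt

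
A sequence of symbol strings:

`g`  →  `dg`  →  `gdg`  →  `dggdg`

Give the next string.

This is a Fibonacci-style word recurrence s(k) = s(k−2)·s(k−1): e.g. g·dg = gdg.
Continuing: gdg · dggdg gives term 5.

gdgdggdg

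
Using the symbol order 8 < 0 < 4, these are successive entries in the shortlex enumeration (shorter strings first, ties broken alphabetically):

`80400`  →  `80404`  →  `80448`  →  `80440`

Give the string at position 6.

84888

Advancing 2 positions from 80440 through 80440 → 80444 reaches term 6.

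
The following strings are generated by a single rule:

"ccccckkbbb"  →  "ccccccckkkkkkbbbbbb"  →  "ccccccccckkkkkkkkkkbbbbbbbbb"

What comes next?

Each string has the form c^{2n+3} k^{4n-2} b^{3n} (n = 1, 2, …).
At n = 4 the blocks have lengths 11, 14, 12.

ccccccccccckkkkkkkkkkkkkkbbbbbbbbbbbb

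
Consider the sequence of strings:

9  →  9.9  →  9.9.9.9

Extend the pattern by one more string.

Each string is two copies of the previous one joined by '.'.
So the next term is two copies of 9.9.9.9 with '.' between the halves.

9.9.9.9.9.9.9.9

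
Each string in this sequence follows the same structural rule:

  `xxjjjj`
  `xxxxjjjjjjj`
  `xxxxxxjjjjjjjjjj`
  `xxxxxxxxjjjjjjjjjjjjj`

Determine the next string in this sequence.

xxxxxxxxxxjjjjjjjjjjjjjjjj

Each string has the form x^{2n} j^{3n+1} (n = 1, 2, …).
For the next term, n = 5, so the run lengths are 10, 16.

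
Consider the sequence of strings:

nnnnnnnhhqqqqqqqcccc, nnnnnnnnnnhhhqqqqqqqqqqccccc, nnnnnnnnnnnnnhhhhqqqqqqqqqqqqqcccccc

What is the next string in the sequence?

Each string has the form n^{3n+1} h^{n} q^{3n+1} c^{n+2}, where the shown terms are n = 2, 3, 4.
For the next term, n = 5, so the run lengths are 16, 5, 16, 7.

nnnnnnnnnnnnnnnnhhhhhqqqqqqqqqqqqqqqqccccccc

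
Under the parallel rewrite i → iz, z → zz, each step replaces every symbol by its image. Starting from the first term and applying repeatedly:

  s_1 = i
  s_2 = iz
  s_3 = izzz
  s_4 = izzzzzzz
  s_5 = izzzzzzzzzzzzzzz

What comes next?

izzzzzzzzzzzzzzzzzzzzzzzzzzzzzzz

Applying the rule to each of the 16 symbols of izzzzzzzzzzzzzzz gives the pieces iz zz zz zz zz zz zz zz zz zz zz zz zz zz zz zz, which concatenate to the answer.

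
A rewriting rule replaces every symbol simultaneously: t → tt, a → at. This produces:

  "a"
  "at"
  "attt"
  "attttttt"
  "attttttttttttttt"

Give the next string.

Applying the rule to each of the 16 symbols of attttttttttttttt gives the pieces at tt tt tt tt tt tt tt tt tt tt tt tt tt tt tt, which concatenate to the answer.

attttttttttttttttttttttttttttttt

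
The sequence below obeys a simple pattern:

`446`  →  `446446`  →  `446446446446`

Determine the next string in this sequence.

s(k+1) = s(k)·s(k) — each term doubles the last.
One more doubling of 446446446446 gives the answer.

446446446446446446446446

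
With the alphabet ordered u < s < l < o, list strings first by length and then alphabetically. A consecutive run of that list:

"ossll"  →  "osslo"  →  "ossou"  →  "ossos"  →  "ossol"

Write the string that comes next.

ossoo

The successor of ossol increments the rightmost position that isn't already o and resets every position after it to u.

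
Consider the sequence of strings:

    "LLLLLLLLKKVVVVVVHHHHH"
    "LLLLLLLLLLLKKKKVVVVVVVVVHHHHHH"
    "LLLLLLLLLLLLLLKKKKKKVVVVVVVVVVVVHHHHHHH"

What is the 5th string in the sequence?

LLLLLLLLLLLLLLLLLLLLKKKKKKKKKKVVVVVVVVVVVVVVVVVVHHHHHHHHH

Term n consists of 3n+2 L's, followed by 2n-2 K's, followed by 3n V's, followed by n+3 H's, where the shown terms are n = 2, 3, 4.
At n = 6 the blocks have lengths 20, 10, 18, 9.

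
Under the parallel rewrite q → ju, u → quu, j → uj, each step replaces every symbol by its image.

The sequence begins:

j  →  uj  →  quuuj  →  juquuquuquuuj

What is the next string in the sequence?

Rewriting the 13 symbols of juquuquuquuuj one by one yields uj quu ju quu quu ju quu quu ju quu quu quu uj; concatenated:

ujquujuquuquujuquuquujuquuquuquuuj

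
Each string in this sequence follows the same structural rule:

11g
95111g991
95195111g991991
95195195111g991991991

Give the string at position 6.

Each term wraps the previous one in 951 on the left and 991 on the right.
From 95195195111g991991991, 2 further steps: 95195195111g991991991 → 95195195195111g991991991991 → (answer).

95195195195195111g991991991991991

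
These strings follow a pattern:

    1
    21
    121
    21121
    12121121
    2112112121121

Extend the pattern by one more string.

Each term (from the third on) is the two preceding terms concatenated in order: term 3 = 1·21 = 121.
So term 7 is 12121121·2112112121121.

121211212112112121121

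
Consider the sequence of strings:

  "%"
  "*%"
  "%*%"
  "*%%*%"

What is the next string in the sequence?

%*%*%%*%

From term 3 onward, concatenate the second-to-last term with the last: %·*% = %*%, *%·%*% = *%%*%, …
The next term joins %*% and *%%*%.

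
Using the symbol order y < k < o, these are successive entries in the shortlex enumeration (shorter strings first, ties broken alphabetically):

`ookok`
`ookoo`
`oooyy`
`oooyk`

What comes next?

The successor of oooyk increments the rightmost position that isn't already o and resets every position after it to y.

oooyo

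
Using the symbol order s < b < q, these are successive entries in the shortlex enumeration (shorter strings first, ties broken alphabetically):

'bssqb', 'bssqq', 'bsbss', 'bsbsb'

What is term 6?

Advancing 2 positions from bsbsb through bsbsb → bsbsq reaches term 6.

bsbbs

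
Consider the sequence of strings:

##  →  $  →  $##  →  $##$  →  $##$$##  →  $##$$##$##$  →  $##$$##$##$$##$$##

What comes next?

This is a Fibonacci-style word recurrence s(k) = s(k−1)·s(k−2): e.g. $·## = $##.
So term 8 is $##$$##$##$$##$$##·$##$$##$##$.

$##$$##$##$$##$$##$##$$##$##$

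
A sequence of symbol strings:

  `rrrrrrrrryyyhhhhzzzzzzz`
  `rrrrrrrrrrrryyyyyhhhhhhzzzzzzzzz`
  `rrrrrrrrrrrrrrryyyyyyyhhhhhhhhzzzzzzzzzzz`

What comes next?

rrrrrrrrrrrrrrrrrryyyyyyyyyhhhhhhhhhhzzzzzzzzzzzzz

Term n consists of 3n+3 r's, followed by 2n-1 y's, followed by 2n h's, followed by 2n+3 z's, where the shown terms are n = 2, 3, 4.
For the next term, n = 5, so the run lengths are 18, 9, 10, 13.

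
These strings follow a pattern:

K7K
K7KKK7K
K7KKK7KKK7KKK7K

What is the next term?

Every step duplicates the string with 'K' between the halves.
One more doubling of K7KKK7KKK7KKK7K gives the answer.

K7KKK7KKK7KKK7KKK7KKK7KKK7KKK7K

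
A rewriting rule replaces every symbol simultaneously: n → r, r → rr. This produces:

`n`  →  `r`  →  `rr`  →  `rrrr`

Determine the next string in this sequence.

rrrrrrrr

Expanding rrrr: r→rr, r→rr, r→rr, r→rr. Concatenated: rr rr rr rr.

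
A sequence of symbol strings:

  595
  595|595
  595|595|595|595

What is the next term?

Every step duplicates the string with '|' between the halves.
Doubling 595|595|595|595 with '|' between the halves:

595|595|595|595|595|595|595|595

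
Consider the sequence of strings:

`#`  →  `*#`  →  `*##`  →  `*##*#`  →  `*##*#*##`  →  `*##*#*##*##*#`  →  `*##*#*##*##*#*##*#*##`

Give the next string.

*##*#*##*##*#*##*#*##*##*#*##*##*#

From term 3 onward, concatenate the last term with the second-to-last: *#·# = *##, *##·*# = *##*#, …
So term 8 is *##*#*##*##*#*##*#*##·*##*#*##*##*#.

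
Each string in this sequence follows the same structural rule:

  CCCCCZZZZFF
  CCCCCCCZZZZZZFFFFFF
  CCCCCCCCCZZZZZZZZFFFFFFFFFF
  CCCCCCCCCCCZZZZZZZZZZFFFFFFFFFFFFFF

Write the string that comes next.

Each string has the form C^{2n+3} Z^{2n+2} F^{4n-2} (n = 1, 2, …).
At n = 5 the blocks have lengths 13, 12, 18.

CCCCCCCCCCCCCZZZZZZZZZZZZFFFFFFFFFFFFFFFFFF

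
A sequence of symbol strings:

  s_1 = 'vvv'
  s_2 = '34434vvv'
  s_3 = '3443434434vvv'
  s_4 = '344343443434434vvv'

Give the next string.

Every step adds 34434 at the front: s(k+1) = 34434·s(k).
Applying this once more to 344343443434434vvv:

34434344343443434434vvv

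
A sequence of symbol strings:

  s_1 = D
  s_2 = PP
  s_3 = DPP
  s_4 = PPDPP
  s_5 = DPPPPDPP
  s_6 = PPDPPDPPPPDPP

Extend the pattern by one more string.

Each term (from the third on) is the two preceding terms concatenated in order: term 3 = D·PP = DPP.
So term 7 is DPPPPDPP·PPDPPDPPPPDPP.

DPPPPDPPPPDPPDPPPPDPP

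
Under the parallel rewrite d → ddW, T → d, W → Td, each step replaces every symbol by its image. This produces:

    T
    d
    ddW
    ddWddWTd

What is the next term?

ddWddWTdddWddWTddddW

Apply φ to ddWddWTd symbol by symbol: d→ddW, d→ddW, W→Td, d→ddW, d→ddW, W→Td, T→d, d→ddW; joined: ddW ddW Td ddW ddW Td d ddW.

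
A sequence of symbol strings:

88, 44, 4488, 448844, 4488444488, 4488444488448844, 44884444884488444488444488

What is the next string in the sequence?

This is a Fibonacci-style word recurrence s(k) = s(k−1)·s(k−2): e.g. 44·88 = 4488.
The next term joins 44884444884488444488444488 and 4488444488448844.

448844448844884444884444884488444488448844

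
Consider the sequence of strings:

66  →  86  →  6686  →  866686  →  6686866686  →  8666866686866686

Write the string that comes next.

Each term (from the third on) is the two preceding terms concatenated in order: term 3 = 66·86 = 6686.
Continuing: 6686866686 · 8666866686866686 gives term 7.

66868666868666866686866686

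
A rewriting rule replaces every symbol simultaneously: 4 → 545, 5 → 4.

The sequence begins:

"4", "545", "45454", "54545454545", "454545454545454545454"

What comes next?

Rewriting the 21 symbols of 454545454545454545454 one by one yields 545 4 545 4 545 4 545 4 545 4 545 4 545 4 545 4 545 4 545 4 545; concatenated:

5454545454545454545454545454545454545454545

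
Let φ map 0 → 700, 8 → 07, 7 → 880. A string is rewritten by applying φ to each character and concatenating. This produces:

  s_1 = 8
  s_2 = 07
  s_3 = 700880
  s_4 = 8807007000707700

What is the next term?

0707700880700700880700700700880700880880700700

φ(8807007000707700) expands symbol-by-symbol to 07 07 700 880 700 700 880 700 700 700 880 700 880 880 700 700; joining the 16 pieces gives the next term.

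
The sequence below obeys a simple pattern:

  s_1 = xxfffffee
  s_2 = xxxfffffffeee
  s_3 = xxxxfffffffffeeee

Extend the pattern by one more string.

Term n consists of n x's, followed by 2n+1 f's, followed by n e's, where the shown terms are n = 2, 3, 4.
Setting n = 5 gives 5, 11, 5 characters in each block.

xxxxxfffffffffffeeeee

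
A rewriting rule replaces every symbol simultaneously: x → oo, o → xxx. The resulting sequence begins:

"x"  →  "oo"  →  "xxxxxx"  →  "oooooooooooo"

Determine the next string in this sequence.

Apply φ to oooooooooooo symbol by symbol: o→xxx, o→xxx, o→xxx, o→xxx, o→xxx, o→xxx, o→xxx, o→xxx, o→xxx, o→xxx, o→xxx, o→xxx; joined: xxx xxx xxx xxx xxx xxx xxx xxx xxx xxx xxx xxx.

xxxxxxxxxxxxxxxxxxxxxxxxxxxxxxxxxxxx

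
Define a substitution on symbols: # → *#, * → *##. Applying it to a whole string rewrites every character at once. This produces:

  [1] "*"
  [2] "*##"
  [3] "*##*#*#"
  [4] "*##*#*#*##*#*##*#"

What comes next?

Rewriting the 17 symbols of *##*#*#*##*#*##*# one by one yields *## *# *# *## *# *## *# *## *# *# *## *# *## *# *# *## *#; concatenated:

*##*#*#*##*#*##*#*##*#*#*##*#*##*#*#*##*#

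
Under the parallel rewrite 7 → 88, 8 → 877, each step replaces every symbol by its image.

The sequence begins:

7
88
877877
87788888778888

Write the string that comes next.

Applying the rule to each of the 14 symbols of 87788888778888 gives the pieces 877 88 88 877 877 877 877 877 88 88 877 877 877 877, which concatenate to the answer.

87788888778778778778778888877877877877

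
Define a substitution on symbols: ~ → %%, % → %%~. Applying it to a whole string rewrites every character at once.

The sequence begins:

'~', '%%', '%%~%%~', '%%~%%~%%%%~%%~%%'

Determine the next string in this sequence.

φ(%%~%%~%%%%~%%~%%) expands symbol-by-symbol to %%~ %%~ %% %%~ %%~ %% %%~ %%~ %%~ %%~ %% %%~ %%~ %% %%~ %%~; joining the 16 pieces gives the next term.

%%~%%~%%%%~%%~%%%%~%%~%%~%%~%%%%~%%~%%%%~%%~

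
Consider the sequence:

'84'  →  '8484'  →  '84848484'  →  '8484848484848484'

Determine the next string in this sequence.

84848484848484848484848484848484

Each string is two copies of the previous one concatenated.
One more doubling of 8484848484848484 gives the answer.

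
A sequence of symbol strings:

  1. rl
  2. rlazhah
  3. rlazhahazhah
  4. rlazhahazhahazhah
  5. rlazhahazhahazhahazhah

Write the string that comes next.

rlazhahazhahazhahazhahazhah

Each term is the previous one with azhah appended.
One more step from rlazhahazhahazhahazhah gives the answer.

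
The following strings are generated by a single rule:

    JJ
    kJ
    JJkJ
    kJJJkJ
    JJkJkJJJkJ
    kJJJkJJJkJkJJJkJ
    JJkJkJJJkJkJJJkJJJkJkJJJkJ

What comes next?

kJJJkJJJkJkJJJkJJJkJkJJJkJkJJJkJJJkJkJJJkJ

From term 3 onward, concatenate the second-to-last term with the last: JJ·kJ = JJkJ, kJ·JJkJ = kJJJkJ, …
So term 8 is kJJJkJJJkJkJJJkJ·JJkJkJJJkJkJJJkJJJkJkJJJkJ.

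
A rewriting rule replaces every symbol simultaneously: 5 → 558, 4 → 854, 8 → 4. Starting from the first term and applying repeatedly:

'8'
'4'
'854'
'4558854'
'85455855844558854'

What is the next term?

45588545585584558558485485455855844558854

φ(85455855844558854) expands symbol-by-symbol to 4 558 854 558 558 4 558 558 4 854 854 558 558 4 4 558 854; joining the 17 pieces gives the next term.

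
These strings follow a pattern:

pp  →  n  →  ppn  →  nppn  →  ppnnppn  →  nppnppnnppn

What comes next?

ppnnppnnppnppnnppn

From term 3 onward, concatenate the second-to-last term with the last: pp·n = ppn, n·ppn = nppn, …
So term 7 is ppnnppn·nppnppnnppn.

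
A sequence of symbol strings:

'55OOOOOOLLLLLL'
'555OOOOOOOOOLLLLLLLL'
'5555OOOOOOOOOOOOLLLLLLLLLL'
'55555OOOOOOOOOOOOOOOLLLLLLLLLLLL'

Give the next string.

Term n consists of n 5's, followed by 3n O's, followed by 2n+2 L's, where the shown terms are n = 2, 3, 4, 5.
At n = 6 the blocks have lengths 6, 18, 14.

555555OOOOOOOOOOOOOOOOOOLLLLLLLLLLLLLL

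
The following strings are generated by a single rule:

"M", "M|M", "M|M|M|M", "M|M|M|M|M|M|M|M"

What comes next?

Every step duplicates the string with '|' between the halves.
One more doubling of M|M|M|M|M|M|M|M gives the answer.

M|M|M|M|M|M|M|M|M|M|M|M|M|M|M|M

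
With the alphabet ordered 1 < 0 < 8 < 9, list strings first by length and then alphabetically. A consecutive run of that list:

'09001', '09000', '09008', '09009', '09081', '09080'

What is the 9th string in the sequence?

Advancing 3 positions from 09080 through 09080 → 09088 → 09089 reaches term 9.

09091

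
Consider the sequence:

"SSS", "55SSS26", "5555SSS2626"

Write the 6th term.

5555555555SSS2626262626

Each term wraps the previous one in 55 on the left and 26 on the right.
From 5555SSS2626, 3 further steps: 5555SSS2626 → 555555SSS262626 → 55555555SSS26262626 → (answer).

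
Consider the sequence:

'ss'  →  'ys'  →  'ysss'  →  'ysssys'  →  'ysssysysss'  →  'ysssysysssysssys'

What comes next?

ysssysysssysssysysssysysss

Each term (from the third on) is the previous term followed by the one before it: term 3 = ys·ss = ysss.
Continuing: ysssysysssysssys · ysssysysss gives term 7.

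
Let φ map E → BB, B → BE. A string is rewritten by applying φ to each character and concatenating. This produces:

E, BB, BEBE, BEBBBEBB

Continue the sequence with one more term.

BEBBBEBEBEBBBEBE

Expanding BEBBBEBB: B→BE, E→BB, B→BE, B→BE, B→BE, E→BB, B→BE, B→BE. Concatenated: BE BB BE BE BE BB BE BE.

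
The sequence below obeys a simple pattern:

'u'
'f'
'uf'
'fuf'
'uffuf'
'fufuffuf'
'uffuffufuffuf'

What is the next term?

fufuffufuffuffufuffuf

From term 3 onward, concatenate the second-to-last term with the last: u·f = uf, f·uf = fuf, …
The next term joins fufuffuf and uffuffufuffuf.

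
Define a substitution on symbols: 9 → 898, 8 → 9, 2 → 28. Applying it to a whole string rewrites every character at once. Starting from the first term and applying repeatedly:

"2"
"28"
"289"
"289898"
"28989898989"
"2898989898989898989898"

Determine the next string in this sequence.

Rewriting the 22 symbols of 2898989898989898989898 one by one yields 28 9 898 9 898 9 898 9 898 9 898 9 898 9 898 9 898 9 898 9 898 9; concatenated:

2898989898989898989898989898989898989898989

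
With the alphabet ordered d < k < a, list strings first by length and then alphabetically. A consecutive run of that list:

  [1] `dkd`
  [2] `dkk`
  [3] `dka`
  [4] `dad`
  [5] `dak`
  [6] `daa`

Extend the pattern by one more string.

kdd

The successor of daa increments the rightmost position that isn't already a and resets every position after it to d.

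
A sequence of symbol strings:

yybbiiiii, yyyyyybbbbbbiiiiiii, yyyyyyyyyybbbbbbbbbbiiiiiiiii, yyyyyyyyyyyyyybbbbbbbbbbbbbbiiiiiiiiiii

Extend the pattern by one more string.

yyyyyyyyyyyyyyyyyybbbbbbbbbbbbbbbbbbiiiiiiiiiiiii

The n-th term is 4n-2 y's then 4n-2 b's then 2n+3 i's (n = 1, 2, …).
Setting n = 5 gives 18, 18, 13 characters in each block.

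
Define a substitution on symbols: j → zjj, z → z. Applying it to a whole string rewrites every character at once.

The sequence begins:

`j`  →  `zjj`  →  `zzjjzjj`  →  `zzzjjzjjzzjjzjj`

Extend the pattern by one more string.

zzzzjjzjjzzjjzjjzzzjjzjjzzjjzjj

Applying the rule to each of the 15 symbols of zzzjjzjjzzjjzjj gives the pieces z z z zjj zjj z zjj zjj z z zjj zjj z zjj zjj, which concatenate to the answer.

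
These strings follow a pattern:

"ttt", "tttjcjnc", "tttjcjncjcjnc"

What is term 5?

Every step adds jcjnc to the end: s(k+1) = s(k)·jcjnc.
From tttjcjncjcjnc, 2 further steps: tttjcjncjcjnc → tttjcjncjcjncjcjnc → (answer).

tttjcjncjcjncjcjncjcjnc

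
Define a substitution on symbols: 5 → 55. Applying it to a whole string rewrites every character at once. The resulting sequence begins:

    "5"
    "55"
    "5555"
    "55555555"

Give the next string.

5555555555555555

Expanding 55555555: 5→55, 5→55, 5→55, 5→55, 5→55, 5→55, 5→55, 5→55. Concatenated: 55 55 55 55 55 55 55 55.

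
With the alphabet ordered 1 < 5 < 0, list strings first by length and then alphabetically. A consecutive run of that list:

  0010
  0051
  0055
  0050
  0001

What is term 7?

0000

Stepping forward 2 times from 0001: 0001 → 0005, then the target.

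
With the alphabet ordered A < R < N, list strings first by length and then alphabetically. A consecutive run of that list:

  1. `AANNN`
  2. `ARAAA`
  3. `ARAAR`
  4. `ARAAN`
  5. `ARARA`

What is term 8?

ARANA

Stepping forward 3 times from ARARA: ARARA → ARARR → ARARN, then the target.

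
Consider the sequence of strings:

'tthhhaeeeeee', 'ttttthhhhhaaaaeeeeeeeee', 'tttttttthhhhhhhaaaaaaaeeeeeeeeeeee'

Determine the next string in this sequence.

ttttttttttthhhhhhhhhaaaaaaaaaaeeeeeeeeeeeeeee

Reading off run lengths: t runs 2, 5, 8; h runs 3, 5, 7; a runs 1, 4, 7; e runs 6, 9, 12 — each is linear in n (n = 1, 2, …).
For the next term, n = 4, so the run lengths are 11, 9, 10, 15.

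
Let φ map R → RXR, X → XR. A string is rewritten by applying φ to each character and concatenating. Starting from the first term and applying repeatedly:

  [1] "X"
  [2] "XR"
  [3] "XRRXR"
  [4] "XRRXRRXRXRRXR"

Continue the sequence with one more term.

XRRXRRXRXRRXRRXRXRRXRXRRXRRXRXRRXR

Replace each of the 13 characters of XRRXRRXRXRRXR in place — XR RXR RXR XR RXR RXR XR RXR XR RXR RXR XR RXR — and concatenate.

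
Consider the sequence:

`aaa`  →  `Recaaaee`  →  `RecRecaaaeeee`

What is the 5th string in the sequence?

Each term wraps the previous one in Rec on the left and ee on the right.
From RecRecaaaeeee, 2 further steps: RecRecaaaeeee → RecRecRecaaaeeeeee → (answer).

RecRecRecRecaaaeeeeeeee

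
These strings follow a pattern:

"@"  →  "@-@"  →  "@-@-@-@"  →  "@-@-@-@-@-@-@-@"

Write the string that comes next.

s(k+1) = s(k)·-·s(k) — each term doubles the last with '-' between the halves.
So the next term is two copies of @-@-@-@-@-@-@-@ with '-' between the halves.

@-@-@-@-@-@-@-@-@-@-@-@-@-@-@-@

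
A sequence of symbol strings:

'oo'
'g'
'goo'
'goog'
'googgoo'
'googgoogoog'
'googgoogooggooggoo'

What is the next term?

googgoogooggooggoogooggoogoog

This is a Fibonacci-style word recurrence s(k) = s(k−1)·s(k−2): e.g. g·oo = goo.
Continuing: googgoogooggooggoo · googgoogoog gives term 8.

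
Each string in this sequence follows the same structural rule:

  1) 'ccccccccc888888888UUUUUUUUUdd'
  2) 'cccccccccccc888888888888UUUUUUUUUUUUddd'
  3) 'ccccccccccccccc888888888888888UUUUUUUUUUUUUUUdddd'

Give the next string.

Each string has the form c^{3n} 8^{3n} U^{3n} d^{n-1}, where the shown terms are n = 3, 4, 5.
For the next term, n = 6, so the run lengths are 18, 18, 18, 5.

cccccccccccccccccc888888888888888888UUUUUUUUUUUUUUUUUUddddd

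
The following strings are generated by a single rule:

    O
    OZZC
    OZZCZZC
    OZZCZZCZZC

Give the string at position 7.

OZZCZZCZZCZZCZZCZZC

The strings grow by a fixed suffix ZZC each time.
From OZZCZZCZZC, 3 further steps: OZZCZZCZZC → OZZCZZCZZCZZC → OZZCZZCZZCZZCZZC → (answer).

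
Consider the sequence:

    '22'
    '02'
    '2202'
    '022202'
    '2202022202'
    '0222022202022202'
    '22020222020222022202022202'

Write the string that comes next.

From term 3 onward, concatenate the second-to-last term with the last: 22·02 = 2202, 02·2202 = 022202, …
Continuing: 0222022202022202 · 22020222020222022202022202 gives term 8.

022202220202220222020222020222022202022202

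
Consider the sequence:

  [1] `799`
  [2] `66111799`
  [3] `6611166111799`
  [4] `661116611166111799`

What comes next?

66111661116611166111799

The strings grow by a fixed prefix 66111 each time.
One more step from 661116611166111799 gives the answer.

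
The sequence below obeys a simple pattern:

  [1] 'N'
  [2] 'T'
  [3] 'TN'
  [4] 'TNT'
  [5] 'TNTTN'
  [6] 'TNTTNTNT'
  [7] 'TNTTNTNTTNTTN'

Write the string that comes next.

This is a Fibonacci-style word recurrence s(k) = s(k−1)·s(k−2): e.g. T·N = TN.
Continuing: TNTTNTNTTNTTN · TNTTNTNT gives term 8.

TNTTNTNTTNTTNTNTTNTNT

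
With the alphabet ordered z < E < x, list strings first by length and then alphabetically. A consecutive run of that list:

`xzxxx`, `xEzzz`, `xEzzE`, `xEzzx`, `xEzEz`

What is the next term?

xEzEE

Find the rightmost character of xEzEz below x, bump it to the next letter, and reset everything to its right to z.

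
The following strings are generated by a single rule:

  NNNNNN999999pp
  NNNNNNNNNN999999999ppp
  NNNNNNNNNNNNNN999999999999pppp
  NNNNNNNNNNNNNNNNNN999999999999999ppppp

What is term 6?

Each string has the form N^{4n-2} 9^{3n} p^{n}, where the shown terms are n = 2, 3, 4, 5.
Setting n = 7 gives 26, 21, 7 characters in each block.

NNNNNNNNNNNNNNNNNNNNNNNNNN999999999999999999999ppppppp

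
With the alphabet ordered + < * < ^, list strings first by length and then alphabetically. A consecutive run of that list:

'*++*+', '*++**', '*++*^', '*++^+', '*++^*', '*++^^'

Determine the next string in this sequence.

Find the rightmost character of *++^^ below ^, bump it to the next letter, and reset everything to its right to +.

*+*++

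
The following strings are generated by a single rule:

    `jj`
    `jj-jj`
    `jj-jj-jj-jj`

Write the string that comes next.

Each string is two copies of the previous one joined by '-'.
So the next term is two copies of jj-jj-jj-jj with '-' between the halves.

jj-jj-jj-jj-jj-jj-jj-jj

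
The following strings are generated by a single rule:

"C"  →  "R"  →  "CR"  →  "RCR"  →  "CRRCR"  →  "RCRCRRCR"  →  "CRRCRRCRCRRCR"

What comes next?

RCRCRRCRCRRCRRCRCRRCR

From term 3 onward, concatenate the second-to-last term with the last: C·R = CR, R·CR = RCR, …
So term 8 is RCRCRRCR·CRRCRRCRCRRCR.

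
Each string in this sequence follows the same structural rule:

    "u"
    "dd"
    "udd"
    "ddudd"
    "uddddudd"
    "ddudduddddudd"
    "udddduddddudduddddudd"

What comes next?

This is a Fibonacci-style word recurrence s(k) = s(k−2)·s(k−1): e.g. u·dd = udd.
The next term joins ddudduddddudd and udddduddddudduddddudd.

dduddudddduddudddduddddudduddddudd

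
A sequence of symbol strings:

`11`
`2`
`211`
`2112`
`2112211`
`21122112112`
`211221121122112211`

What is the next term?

21122112112211221121122112112

This is a Fibonacci-style word recurrence s(k) = s(k−1)·s(k−2): e.g. 2·11 = 211.
So term 8 is 211221121122112211·21122112112.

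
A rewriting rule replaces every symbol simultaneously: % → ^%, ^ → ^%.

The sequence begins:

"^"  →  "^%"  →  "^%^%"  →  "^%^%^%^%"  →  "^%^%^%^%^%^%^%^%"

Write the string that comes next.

^%^%^%^%^%^%^%^%^%^%^%^%^%^%^%^%

φ(^%^%^%^%^%^%^%^%) expands symbol-by-symbol to ^% ^% ^% ^% ^% ^% ^% ^% ^% ^% ^% ^% ^% ^% ^% ^%; joining the 16 pieces gives the next term.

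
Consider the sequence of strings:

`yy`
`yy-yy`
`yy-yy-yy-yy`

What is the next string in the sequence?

s(k+1) = s(k)·-·s(k) — each term doubles the last with '-' between the halves.
Doubling yy-yy-yy-yy with '-' between the halves:

yy-yy-yy-yy-yy-yy-yy-yy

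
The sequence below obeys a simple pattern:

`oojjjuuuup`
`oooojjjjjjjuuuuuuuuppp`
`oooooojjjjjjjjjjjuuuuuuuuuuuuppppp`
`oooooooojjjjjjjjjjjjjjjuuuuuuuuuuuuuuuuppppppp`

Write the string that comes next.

Reading off run lengths: o runs 2, 4, 6, 8; j runs 3, 7, 11, 15; u runs 4, 8, 12, 16; p runs 1, 3, 5, 7 — each is linear in n (n = 1, 2, …).
Setting n = 5 gives 10, 19, 20, 9 characters in each block.

oooooooooojjjjjjjjjjjjjjjjjjjuuuuuuuuuuuuuuuuuuuuppppppppp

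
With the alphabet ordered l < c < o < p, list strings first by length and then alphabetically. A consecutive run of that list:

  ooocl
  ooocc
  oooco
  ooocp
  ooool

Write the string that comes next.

The successor of ooool increments the rightmost position that isn't already p and resets every position after it to l.

ooooc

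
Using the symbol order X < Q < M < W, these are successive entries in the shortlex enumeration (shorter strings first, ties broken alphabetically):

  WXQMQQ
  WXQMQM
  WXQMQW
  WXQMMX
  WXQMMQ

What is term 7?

WXQMMW

Stepping forward 2 times from WXQMMQ: WXQMMQ → WXQMMM, then the target.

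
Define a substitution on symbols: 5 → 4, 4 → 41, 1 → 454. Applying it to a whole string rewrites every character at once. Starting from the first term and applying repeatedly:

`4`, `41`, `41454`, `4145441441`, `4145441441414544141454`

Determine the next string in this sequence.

Replace each of the 22 characters of 4145441441414544141454 in place — 41 454 41 4 41 41 454 41 41 454 41 454 41 4 41 41 454 41 454 41 4 41 — and concatenate.

41454414414145441414544145441441414544145441441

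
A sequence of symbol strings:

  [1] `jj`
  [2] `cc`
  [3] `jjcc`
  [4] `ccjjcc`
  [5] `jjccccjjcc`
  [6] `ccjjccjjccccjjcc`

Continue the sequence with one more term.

Each term (from the third on) is the two preceding terms concatenated in order: term 3 = jj·cc = jjcc.
Continuing: jjccccjjcc · ccjjccjjccccjjcc gives term 7.

jjccccjjccccjjccjjccccjjcc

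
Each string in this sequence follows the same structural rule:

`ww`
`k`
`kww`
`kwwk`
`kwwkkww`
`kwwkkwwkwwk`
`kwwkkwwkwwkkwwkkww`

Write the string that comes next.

kwwkkwwkwwkkwwkkwwkwwkkwwkwwk

This is a Fibonacci-style word recurrence s(k) = s(k−1)·s(k−2): e.g. k·ww = kww.
The next term joins kwwkkwwkwwkkwwkkww and kwwkkwwkwwk.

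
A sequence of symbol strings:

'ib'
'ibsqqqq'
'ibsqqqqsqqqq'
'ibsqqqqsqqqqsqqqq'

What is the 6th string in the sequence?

ibsqqqqsqqqqsqqqqsqqqqsqqqq

Every step adds sqqqq to the end: s(k+1) = s(k)·sqqqq.
From ibsqqqqsqqqqsqqqq, 2 further steps: ibsqqqqsqqqqsqqqq → ibsqqqqsqqqqsqqqqsqqqq → (answer).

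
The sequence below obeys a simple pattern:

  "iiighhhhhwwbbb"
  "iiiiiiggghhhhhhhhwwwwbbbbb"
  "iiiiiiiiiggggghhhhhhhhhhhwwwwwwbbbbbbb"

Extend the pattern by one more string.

The n-th term is 3n i's then 2n-1 g's then 3n+2 h's then 2n w's then 2n+1 b's (n = 1, 2, …).
Setting n = 4 gives 12, 7, 14, 8, 9 characters in each block.

iiiiiiiiiiiiggggggghhhhhhhhhhhhhhwwwwwwwwbbbbbbbbb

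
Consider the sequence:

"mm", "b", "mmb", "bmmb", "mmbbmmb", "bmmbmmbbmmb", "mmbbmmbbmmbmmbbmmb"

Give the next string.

bmmbmmbbmmbmmbbmmbbmmbmmbbmmb

This is a Fibonacci-style word recurrence s(k) = s(k−2)·s(k−1): e.g. mm·b = mmb.
Continuing: bmmbmmbbmmb · mmbbmmbbmmbmmbbmmb gives term 8.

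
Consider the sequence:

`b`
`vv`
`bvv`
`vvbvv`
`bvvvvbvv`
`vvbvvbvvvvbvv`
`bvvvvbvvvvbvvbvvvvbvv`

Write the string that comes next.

This is a Fibonacci-style word recurrence s(k) = s(k−2)·s(k−1): e.g. b·vv = bvv.
So term 8 is vvbvvbvvvvbvv·bvvvvbvvvvbvvbvvvvbvv.

vvbvvbvvvvbvvbvvvvbvvvvbvvbvvvvbvv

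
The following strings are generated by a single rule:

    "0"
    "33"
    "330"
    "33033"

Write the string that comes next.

This is a Fibonacci-style word recurrence s(k) = s(k−1)·s(k−2): e.g. 33·0 = 330.
Continuing: 33033 · 330 gives term 5.

33033330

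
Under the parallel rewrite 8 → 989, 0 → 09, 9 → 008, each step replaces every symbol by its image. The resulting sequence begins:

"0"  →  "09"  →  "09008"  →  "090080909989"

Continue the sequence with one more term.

0900809099890900809008008989008

Apply φ to 090080909989 symbol by symbol: 0→09, 9→008, 0→09, 0→09, 8→989, 0→09, 9→008, 0→09, 9→008, 9→008, 8→989, 9→008; joined: 09 008 09 09 989 09 008 09 008 008 989 008.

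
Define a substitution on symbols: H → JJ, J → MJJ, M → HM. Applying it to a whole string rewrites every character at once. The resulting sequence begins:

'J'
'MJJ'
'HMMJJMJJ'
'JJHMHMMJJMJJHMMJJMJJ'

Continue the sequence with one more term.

MJJMJJJJHMJJHMHMMJJMJJHMMJJMJJJJHMHMMJJMJJHMMJJMJJ

Applying the rule to each of the 20 symbols of JJHMHMMJJMJJHMMJJMJJ gives the pieces MJJ MJJ JJ HM JJ HM HM MJJ MJJ HM MJJ MJJ JJ HM HM MJJ MJJ HM MJJ MJJ, which concatenate to the answer.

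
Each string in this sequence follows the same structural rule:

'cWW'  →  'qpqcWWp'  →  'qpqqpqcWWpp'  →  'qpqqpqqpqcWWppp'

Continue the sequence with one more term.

s(k+1) = qpq·s(k)·p, so each term gains qpq as a prefix and p as a suffix.
Applying this once more to qpqqpqqpqcWWppp:

qpqqpqqpqqpqcWWpppp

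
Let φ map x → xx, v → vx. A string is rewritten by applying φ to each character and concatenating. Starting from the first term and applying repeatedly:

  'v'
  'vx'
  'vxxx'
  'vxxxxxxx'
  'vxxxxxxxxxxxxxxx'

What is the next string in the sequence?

φ(vxxxxxxxxxxxxxxx) expands symbol-by-symbol to vx xx xx xx xx xx xx xx xx xx xx xx xx xx xx xx; joining the 16 pieces gives the next term.

vxxxxxxxxxxxxxxxxxxxxxxxxxxxxxxx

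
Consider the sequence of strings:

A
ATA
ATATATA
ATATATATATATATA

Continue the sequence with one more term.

s(k+1) = s(k)·T·s(k) — each term doubles the last with 'T' between the halves.
Doubling ATATATATATATATA with 'T' between the halves:

ATATATATATATATATATATATATATATATA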